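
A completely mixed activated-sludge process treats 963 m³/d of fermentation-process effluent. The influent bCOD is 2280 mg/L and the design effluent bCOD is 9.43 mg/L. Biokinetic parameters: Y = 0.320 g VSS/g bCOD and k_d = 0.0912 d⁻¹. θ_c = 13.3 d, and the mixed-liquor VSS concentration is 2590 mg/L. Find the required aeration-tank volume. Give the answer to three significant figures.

V ≈ 1620 m³

From the SRT design equation V = Y Q (S₀−S) θ_c / [X (1 + k_d θ_c)] = 0.320 × 963 × (2280 − 9.43) × 13.3 / [2590 × (1 + 0.0912 × 13.3)] = 9.31×10^6 / 5732 = 1624 m³.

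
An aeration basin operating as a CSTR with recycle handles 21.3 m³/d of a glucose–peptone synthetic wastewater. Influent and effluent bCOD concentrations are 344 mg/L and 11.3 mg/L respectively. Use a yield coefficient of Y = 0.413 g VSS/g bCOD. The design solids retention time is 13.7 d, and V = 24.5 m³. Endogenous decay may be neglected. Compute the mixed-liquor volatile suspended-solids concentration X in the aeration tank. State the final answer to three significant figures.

X = Y·Q·ΔS·θ_c / V = 0.413 × 21.3 × (344 − 11.3) × 13.7 / 24.5 = 1637 mg/L.

X ≈ 1640 mg/L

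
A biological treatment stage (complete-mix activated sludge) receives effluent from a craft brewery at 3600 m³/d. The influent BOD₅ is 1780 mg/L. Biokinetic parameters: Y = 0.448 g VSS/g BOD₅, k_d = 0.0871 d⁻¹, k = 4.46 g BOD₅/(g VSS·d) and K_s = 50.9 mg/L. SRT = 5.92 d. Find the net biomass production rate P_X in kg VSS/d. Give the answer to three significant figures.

P_X ≈ 1890 kg VSS/d

Effluent substrate depends only on kinetics and SRT: S = K_s(1 + k_d θ_c) / [θ_c(Yk − k_d) − 1] = 50.9 × (1 + 0.0871 × 5.92) / [5.92 × (0.448 × 4.46 − 0.0871) − 1] = 77.15 / 10.31 = 7.480 mg/L.
Y_obs = Y / (1 + k_d θ_c) = 0.448 / (1 + 0.0871 × 5.92) = 0.448 / 1.516 = 0.2956.
ΔS = 1780 − 7.48 = 1773 mg/L, so the substrate removal rate is 3600 × 1773/1000 = 6381 kg BOD₅/d.
Biomass produced: P_X = Y_obs·Q·ΔS = 0.2956 × 6381 ≈ 1886 kg VSS/d.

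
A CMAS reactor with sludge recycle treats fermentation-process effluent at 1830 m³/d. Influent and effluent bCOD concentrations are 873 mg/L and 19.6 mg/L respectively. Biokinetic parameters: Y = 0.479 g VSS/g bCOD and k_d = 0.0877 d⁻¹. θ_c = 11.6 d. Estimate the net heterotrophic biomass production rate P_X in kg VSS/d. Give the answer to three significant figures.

Y_obs = Y / (1 + k_d θ_c) = 0.479 / (1 + 0.0877 × 11.6) = 0.479 / 2.017 = 0.2374.
Substrate removed = Q·(S₀ − S) = 1830 m³/d × (873 − 19.6) g/m³ = 1.56×10^6 g/d = 1562 kg/d.
Net biomass production P_X = Y_obs × Q·(S₀ − S) = 0.2374 × 1562 = 370.8 kg VSS/d.

P_X ≈ 371 kg VSS/d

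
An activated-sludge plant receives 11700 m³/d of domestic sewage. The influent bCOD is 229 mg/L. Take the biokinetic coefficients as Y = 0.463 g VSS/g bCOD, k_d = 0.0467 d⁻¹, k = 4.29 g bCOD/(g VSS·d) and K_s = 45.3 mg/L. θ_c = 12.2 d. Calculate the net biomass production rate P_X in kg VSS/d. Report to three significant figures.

Effluent substrate depends only on kinetics and SRT: S = K_s(1 + k_d θ_c) / [θ_c(Yk − k_d) − 1] = 45.3 × (1 + 0.0467 × 12.2) / [12.2 × (0.463 × 4.29 − 0.0467) − 1] = 71.11 / 22.66 = 3.138 mg/L.
Correct the yield for decay: Y_obs = Y/(1 + k_d θ_c) = 0.463 / (1 + 0.0467 × 12.2) = 0.463 / 1.570 = 0.2950.
Q·(S₀ − S) = 11700 × (229 − 3.14) × 10⁻³ = 2643 kg/d removed.
Net biomass production P_X = Y_obs × Q·(S₀ − S) = 0.2950 × 2643 = 779.4 kg VSS/d.

P_X ≈ 779 kg VSS/d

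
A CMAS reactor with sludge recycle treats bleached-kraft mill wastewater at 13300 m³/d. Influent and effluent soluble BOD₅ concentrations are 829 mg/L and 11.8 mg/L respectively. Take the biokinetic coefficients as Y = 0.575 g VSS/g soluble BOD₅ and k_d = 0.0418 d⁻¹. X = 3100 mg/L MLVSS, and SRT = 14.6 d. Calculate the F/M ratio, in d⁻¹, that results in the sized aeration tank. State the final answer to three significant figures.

F/M ≈ 0.195 d⁻¹

Steady-state biomass mass balance: V·X·(1 + k_d·θ_c) = Y·Q·(S₀ − S)·θ_c, so V = 0.575 × 13300 × (829 − 11.8) × 14.6 / [3100 × (1 + 0.0418 × 14.6)] = 9.12×10^7 / 4992 = 18278 m³.
F/M = applied load / biomass = Q·S₀/(V·X) = 13300 × 829 / (18278 × 3100) = 0.1946 d⁻¹.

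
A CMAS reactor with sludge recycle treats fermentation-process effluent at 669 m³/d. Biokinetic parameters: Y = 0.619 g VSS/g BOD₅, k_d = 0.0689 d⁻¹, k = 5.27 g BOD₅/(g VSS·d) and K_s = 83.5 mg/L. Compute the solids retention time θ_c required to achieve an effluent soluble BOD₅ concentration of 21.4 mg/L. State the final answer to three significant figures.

θ_c ≈ 1.68 d

At the target effluent, Y k S/(K_s+S) = 0.619×5.27×21.4/104.9 = 0.6655 d⁻¹.
θ_c = 1/(μ − k_d) = 1/(0.6655 − 0.0689) = 1/0.5966 = 1.676 d.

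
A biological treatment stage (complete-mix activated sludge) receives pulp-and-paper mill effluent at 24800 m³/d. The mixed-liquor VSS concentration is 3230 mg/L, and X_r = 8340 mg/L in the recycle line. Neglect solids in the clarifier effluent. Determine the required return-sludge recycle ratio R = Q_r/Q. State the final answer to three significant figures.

Mass balance around the secondary clarifier (neglecting effluent solids): R = X / (X_r − X) = 3230 / (8340 − 3230) = 0.6321.

R ≈ 0.632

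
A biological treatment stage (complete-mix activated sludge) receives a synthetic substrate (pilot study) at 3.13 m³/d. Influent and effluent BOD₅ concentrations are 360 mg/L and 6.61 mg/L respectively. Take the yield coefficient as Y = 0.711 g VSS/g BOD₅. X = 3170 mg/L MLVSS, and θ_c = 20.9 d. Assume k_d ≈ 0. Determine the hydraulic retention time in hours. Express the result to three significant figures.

τ ≈ 39.8 h

Biomass mass balance (decay neglected): V·X = Y·Q·(S₀ − S)·θ_c, so V = 0.711 × 3.13 × (360 − 6.61) × 20.9 / 3170 = 5.185 m³.
τ = V/Q = 5.185/3.13 = 1.657 d, or 39.76 h.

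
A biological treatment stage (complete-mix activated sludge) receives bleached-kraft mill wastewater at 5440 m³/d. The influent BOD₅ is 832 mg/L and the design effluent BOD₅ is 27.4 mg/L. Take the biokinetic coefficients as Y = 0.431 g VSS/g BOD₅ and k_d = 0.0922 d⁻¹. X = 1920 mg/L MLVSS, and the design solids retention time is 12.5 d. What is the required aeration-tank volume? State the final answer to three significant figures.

Rearranging the biomass balance for a CMAS with decay, V = Y·Q·ΔS·θ_c / [X·(1+k_d θ_c)] = 0.431 × 5440 × (832 − 27.4) × 12.5 / [1920 × (1 + 0.0922 × 12.5)] = 2.36×10^7 / 4133 = 5706 m³.

V ≈ 5710 m³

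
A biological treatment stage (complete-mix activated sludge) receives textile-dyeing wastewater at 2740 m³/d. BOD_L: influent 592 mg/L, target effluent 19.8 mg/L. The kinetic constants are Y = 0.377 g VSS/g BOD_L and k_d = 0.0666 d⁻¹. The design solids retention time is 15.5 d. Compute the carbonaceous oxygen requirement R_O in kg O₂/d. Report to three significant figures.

Y_obs = Y / (1 + k_d θ_c) = 0.377 / (1 + 0.0666 × 15.5) = 0.377 / 2.032 = 0.1855.
Q·(S₀ − S) = 2740 × (592 − 19.8) × 10⁻³ = 1568 kg/d removed.
Biomass synthesised: P_X = Y_obs × 1568 = 290.8 kg VSS/d.
R_O = Q·ΔS − 1.42 P_X = 1568 − 413.0 = 1155 kg O₂/d.

R_O ≈ 1150 kg O₂/d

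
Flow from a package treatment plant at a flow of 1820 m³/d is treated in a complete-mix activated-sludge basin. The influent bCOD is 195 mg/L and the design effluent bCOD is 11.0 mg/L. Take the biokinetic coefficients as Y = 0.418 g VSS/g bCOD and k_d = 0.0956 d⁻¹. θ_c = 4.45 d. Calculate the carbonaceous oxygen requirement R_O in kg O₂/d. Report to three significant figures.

Observed yield with endogenous decay: Y_obs = Y / (1 + k_d·θ_c) = 0.418 / (1 + 0.0956 × 4.45) = 0.418 / 1.425 = 0.2932 g VSS/g bCOD.
Mass of bCOD removed per day: Q(S₀ − S) = 1820 × 184.0 g/m³ = 334.9 kg/d.
Biomass synthesised: P_X = Y_obs × 334.9 = 98.20 kg VSS/d.
Carbonaceous O₂ demand = substrate oxidised − cell-mass equivalent = 334.9 − 1.42 × 98.20 = 195.4 kg O₂/d.

R_O ≈ 195 kg O₂/d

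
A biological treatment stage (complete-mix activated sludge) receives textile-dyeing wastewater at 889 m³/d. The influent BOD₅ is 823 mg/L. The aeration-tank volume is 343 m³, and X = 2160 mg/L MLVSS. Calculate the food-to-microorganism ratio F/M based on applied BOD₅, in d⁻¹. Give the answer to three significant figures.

Food-to-microorganism ratio F/M = Q S₀ / (V X) = 889 × 823 / (343.0 × 2160) = 0.9875 d⁻¹.

F/M ≈ 0.988 d⁻¹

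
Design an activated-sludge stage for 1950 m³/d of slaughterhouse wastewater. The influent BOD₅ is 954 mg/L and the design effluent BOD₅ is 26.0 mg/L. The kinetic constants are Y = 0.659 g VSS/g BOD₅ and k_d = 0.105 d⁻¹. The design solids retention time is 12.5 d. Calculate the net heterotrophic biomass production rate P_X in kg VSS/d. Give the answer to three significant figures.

P_X ≈ 516 kg VSS/d

The observed yield is Y_obs = Y/(1 + k_d·θ_c) = 0.659 / (1 + 0.105 × 12.5) = 0.659 / 2.312 = 0.2850 g VSS per g BOD₅ removed.
Q·(S₀ − S) = 1950 × (954 − 26.0) × 10⁻³ = 1810 kg/d removed.
So the net sludge growth is P_X = 0.2850 × 1810 = 515.7 kg VSS/d.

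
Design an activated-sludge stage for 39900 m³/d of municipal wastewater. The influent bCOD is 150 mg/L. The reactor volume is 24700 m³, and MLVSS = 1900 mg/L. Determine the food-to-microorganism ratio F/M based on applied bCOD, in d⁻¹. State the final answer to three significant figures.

F/M = applied load / biomass = Q·S₀/(V·X) = 39900 × 150 / (24700 × 1900) = 0.1275 d⁻¹.

F/M ≈ 0.128 d⁻¹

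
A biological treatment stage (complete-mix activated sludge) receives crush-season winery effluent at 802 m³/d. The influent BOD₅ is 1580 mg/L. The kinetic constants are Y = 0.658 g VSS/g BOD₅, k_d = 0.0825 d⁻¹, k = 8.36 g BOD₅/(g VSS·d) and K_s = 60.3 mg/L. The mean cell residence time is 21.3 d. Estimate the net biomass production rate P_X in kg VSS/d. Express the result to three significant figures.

P_X ≈ 302 kg VSS/d

For a completely mixed reactor with recycle the Lawrence–McCarty relation gives S = K_s·(1 + k_d·θ_c) / [θ_c·(Y·k − k_d) − 1] = 60.3 × (1 + 0.0825 × 21.3) / [21.3 × (0.658 × 8.36 − 0.0825) − 1] = 166.3 / 114.4 = 1.453 mg/L.
Correct the yield for decay: Y_obs = Y/(1 + k_d θ_c) = 0.658 / (1 + 0.0825 × 21.3) = 0.658 / 2.757 = 0.2386.
ΔS = 1580 − 1.45 = 1579 mg/L, so the substrate removal rate is 802 × 1579/1000 = 1266 kg BOD₅/d.
So the net sludge growth is P_X = 0.2386 × 1266 = 302.1 kg VSS/d.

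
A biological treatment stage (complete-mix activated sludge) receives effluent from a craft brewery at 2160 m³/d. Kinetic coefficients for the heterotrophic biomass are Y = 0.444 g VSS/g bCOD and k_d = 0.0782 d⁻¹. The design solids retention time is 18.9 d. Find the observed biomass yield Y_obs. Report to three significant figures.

The observed yield is Y_obs = Y/(1 + k_d·θ_c) = 0.444 / (1 + 0.0782 × 18.9) = 0.444 / 2.478 = 0.1792 g VSS per g bCOD removed.

Y_obs ≈ 0.179 g VSS/g bCOD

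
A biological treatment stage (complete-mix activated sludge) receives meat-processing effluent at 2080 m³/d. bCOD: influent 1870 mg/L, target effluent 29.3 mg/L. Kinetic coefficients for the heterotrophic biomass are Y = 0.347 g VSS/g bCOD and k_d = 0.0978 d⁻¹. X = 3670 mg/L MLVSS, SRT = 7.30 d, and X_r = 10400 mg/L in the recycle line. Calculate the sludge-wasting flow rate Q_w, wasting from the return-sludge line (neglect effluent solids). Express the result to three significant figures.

From the SRT design equation V = Y Q (S₀−S) θ_c / [X (1 + k_d θ_c)] = 0.347 × 2080 × (1870 − 29.3) × 7.30 / [3670 × (1 + 0.0978 × 7.30)] = 9.7×10^6 / 6290 = 1542 m³.
θ_c = V·X/(Q_w·X_r) when wasting from the recycle, so Q_w = V·X/(θ_c·X_r) = 1542 × 3670 / (7.30 × 10400) = 74.53 m³/d.

Q_w ≈ 74.5 m³/d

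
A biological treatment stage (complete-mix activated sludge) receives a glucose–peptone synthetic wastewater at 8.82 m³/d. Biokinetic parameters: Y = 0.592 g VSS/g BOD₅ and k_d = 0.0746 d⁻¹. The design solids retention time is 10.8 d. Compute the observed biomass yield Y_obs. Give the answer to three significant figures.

Y_obs ≈ 0.328 g VSS/g BOD₅

Y_obs = Y / (1 + k_d θ_c) = 0.592 / (1 + 0.0746 × 10.8) = 0.592 / 1.806 = 0.3279.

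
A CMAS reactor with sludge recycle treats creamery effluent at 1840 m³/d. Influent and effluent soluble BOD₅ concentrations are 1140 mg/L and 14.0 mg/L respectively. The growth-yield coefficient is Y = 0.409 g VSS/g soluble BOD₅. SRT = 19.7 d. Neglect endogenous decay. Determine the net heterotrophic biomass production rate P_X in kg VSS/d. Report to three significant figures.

P_X ≈ 847 kg VSS/d

With endogenous decay neglected, the observed yield equals the true yield: Y_obs = Y = 0.409 g VSS/g soluble BOD₅.
Mass of soluble BOD₅ removed per day: Q(S₀ − S) = 1840 × 1126 g/m³ = 2072 kg/d.
Net biomass production P_X = Y_obs × Q·(S₀ − S) = 0.4090 × 2072 = 847.4 kg VSS/d.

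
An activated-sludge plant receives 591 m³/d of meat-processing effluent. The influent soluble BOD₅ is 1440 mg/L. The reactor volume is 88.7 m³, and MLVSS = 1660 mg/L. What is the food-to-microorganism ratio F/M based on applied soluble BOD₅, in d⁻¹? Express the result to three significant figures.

Food-to-microorganism ratio F/M = Q S₀ / (V X) = 591 × 1440 / (88.70 × 1660) = 5.780 d⁻¹.

F/M ≈ 5.78 d⁻¹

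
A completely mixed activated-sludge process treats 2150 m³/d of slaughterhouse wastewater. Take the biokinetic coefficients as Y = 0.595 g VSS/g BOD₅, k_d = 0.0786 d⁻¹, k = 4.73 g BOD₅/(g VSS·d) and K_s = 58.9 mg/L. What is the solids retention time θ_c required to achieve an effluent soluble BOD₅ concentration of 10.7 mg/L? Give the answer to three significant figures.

From 1/θ_c = Y·k·S/(K_s + S) − k_d: Y·k·S/(K_s+S) = 0.595 × 4.73 × 10.7 / (58.9 + 10.7) = 0.4327 d⁻¹.
1/θ_c = 0.4327 − 0.0786 = 0.3541 d⁻¹, so θ_c = 2.824 d.

θ_c ≈ 2.82 d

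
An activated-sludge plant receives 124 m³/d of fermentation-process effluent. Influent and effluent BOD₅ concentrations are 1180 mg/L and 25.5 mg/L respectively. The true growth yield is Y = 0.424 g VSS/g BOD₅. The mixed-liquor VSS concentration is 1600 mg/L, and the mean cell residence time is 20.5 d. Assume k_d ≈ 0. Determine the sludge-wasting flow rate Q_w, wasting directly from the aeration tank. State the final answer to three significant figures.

Q_w ≈ 37.9 m³/d

Biomass mass balance (decay neglected): V·X = Y·Q·(S₀ − S)·θ_c, so V = 0.424 × 124 × (1180 − 25.5) × 20.5 / 1600 = 777.7 m³.
For wasting at MLVSS concentration, Q_w = V/θ_c = 777.7/20.5 = 37.94 m³/d.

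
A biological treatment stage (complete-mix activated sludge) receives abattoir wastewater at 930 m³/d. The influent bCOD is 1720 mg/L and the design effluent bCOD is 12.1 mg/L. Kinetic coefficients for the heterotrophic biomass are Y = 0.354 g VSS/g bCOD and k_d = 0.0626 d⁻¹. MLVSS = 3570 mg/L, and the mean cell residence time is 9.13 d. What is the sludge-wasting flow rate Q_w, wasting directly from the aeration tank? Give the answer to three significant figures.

Q_w ≈ 100 m³/d

From the SRT design equation V = Y Q (S₀−S) θ_c / [X (1 + k_d θ_c)] = 0.354 × 930 × (1720 − 12.1) × 9.13 / [3570 × (1 + 0.0626 × 9.13)] = 5.13×10^6 / 5610 = 915.0 m³.
With mixed-liquor wasting, θ_c = V/Q_w, so Q_w = V/θ_c = 915.0/9.13 = 100.2 m³/d.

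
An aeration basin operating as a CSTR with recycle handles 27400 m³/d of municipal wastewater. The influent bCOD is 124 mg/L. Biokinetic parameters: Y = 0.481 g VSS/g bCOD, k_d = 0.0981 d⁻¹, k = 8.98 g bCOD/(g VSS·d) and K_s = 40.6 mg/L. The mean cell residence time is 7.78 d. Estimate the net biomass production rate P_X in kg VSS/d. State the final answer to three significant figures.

P_X ≈ 910 kg VSS/d

Effluent substrate depends only on kinetics and SRT: S = K_s(1 + k_d θ_c) / [θ_c(Yk − k_d) − 1] = 40.6 × (1 + 0.0981 × 7.78) / [7.78 × (0.481 × 8.98 − 0.0981) − 1] = 71.59 / 31.84 = 2.248 mg/L.
The observed yield is Y_obs = Y/(1 + k_d·θ_c) = 0.481 / (1 + 0.0981 × 7.78) = 0.481 / 1.763 = 0.2728 g VSS per g bCOD removed.
Q·(S₀ − S) = 27400 × (124 − 2.25) × 10⁻³ = 3336 kg/d removed.
P_X = Y_obs · Q(S₀ − S) = 0.2728 × 3336 = 910.0 kg VSS/d.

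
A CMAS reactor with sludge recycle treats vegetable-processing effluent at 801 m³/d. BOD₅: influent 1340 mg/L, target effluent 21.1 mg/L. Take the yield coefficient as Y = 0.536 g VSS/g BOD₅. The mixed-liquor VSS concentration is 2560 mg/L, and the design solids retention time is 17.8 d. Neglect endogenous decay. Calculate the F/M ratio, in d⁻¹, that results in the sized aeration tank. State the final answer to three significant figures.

F/M ≈ 0.106 d⁻¹

With k_d = 0 the design equation reduces to V = Y Q (S₀−S) θ_c / X = 0.536 × 801 × (1340 − 21.1) × 17.8 / 2560 = 3937 m³.
F/M = Q·S₀ / (V·X) = 801 × 1340 / (3937 × 2560) = 0.1065 g BOD₅·(g VSS·d)⁻¹.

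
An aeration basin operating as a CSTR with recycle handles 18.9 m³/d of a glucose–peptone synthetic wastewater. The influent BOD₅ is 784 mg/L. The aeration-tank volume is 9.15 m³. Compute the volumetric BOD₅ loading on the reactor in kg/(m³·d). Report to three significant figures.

L_v = Q S₀ / V = 18.9 × 784 × 10⁻³ / 9.150 = 1.619 kg/(m³·d).

L_v ≈ 1.62 kg BOD₅/(m³·d)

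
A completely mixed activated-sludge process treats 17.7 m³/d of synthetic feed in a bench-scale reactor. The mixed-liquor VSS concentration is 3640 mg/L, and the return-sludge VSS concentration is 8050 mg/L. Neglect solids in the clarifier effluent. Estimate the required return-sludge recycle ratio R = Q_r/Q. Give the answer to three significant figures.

Solids balance on the clarifier gives (1+R)X = R·X_r, so R = X/(X_r − X) = 3640 / (8050 − 3640) = 0.8254.

R ≈ 0.825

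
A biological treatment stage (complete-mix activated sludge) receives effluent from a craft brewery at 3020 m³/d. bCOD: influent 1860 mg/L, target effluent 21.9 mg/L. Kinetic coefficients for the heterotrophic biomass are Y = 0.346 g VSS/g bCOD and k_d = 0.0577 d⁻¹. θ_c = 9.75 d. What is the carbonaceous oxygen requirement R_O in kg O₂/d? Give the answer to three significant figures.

R_O ≈ 3810 kg O₂/d

Correct the yield for decay: Y_obs = Y/(1 + k_d θ_c) = 0.346 / (1 + 0.0577 × 9.75) = 0.346 / 1.563 = 0.2214.
Substrate removed = Q·(S₀ − S) = 3020 m³/d × (1860 − 21.9) g/m³ = 5.55×10^6 g/d = 5551 kg/d.
Biomass synthesised: P_X = Y_obs × 5551 = 1229 kg VSS/d.
R_O = Q·(S₀ − S) − 1.42·P_X = 5551 − 1.42 × 1229 = 3806 kg O₂/d.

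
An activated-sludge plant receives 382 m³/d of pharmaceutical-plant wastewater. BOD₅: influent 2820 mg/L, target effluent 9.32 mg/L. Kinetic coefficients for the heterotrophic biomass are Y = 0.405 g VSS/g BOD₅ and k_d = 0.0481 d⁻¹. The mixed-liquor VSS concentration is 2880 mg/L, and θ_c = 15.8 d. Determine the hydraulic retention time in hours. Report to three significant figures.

From the SRT design equation V = Y Q (S₀−S) θ_c / [X (1 + k_d θ_c)] = 0.405 × 382 × (2820 − 9.32) × 15.8 / [2880 × (1 + 0.0481 × 15.8)] = 6.87×10^6 / 5069 = 1355 m³.
Hydraulic retention time τ = V/Q = 1355 / 382 = 3.548 d = 85.16 h.

τ ≈ 85.2 h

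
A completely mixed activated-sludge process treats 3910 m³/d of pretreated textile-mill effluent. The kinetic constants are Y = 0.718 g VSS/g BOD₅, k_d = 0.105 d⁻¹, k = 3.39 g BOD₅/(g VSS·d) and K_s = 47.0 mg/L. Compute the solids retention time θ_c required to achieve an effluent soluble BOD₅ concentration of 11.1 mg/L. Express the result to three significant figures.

At the target effluent, Y k S/(K_s+S) = 0.718×3.39×11.1/58.10 = 0.4650 d⁻¹.
θ_c = 1/(μ − k_d) = 1/(0.4650 − 0.105) = 1/0.3600 = 2.778 d.

θ_c ≈ 2.78 d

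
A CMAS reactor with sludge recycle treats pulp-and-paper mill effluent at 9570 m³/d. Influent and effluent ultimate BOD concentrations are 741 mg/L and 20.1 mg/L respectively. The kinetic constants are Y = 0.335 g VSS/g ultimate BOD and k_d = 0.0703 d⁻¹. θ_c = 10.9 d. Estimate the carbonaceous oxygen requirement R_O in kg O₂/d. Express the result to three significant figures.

Correct the yield for decay: Y_obs = Y/(1 + k_d θ_c) = 0.335 / (1 + 0.0703 × 10.9) = 0.335 / 1.766 = 0.1897.
ΔS = 741 − 20.1 = 720.9 mg/L, so the substrate removal rate is 9570 × 720.9/1000 = 6899 kg ultimate BOD/d.
P_X = Y_obs·Q·(S₀ − S) = 0.1897 × 6899 = 1309 kg VSS/d.
Carbonaceous O₂ demand = substrate oxidised − cell-mass equivalent = 6899 − 1.42 × 1309 = 5041 kg O₂/d.

R_O ≈ 5040 kg O₂/d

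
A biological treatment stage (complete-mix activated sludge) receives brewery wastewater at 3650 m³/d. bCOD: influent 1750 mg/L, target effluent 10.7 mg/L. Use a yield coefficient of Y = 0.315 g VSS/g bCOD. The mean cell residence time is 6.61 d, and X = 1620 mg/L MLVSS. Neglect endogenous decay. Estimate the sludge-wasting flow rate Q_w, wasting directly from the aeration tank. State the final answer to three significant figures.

Q_w ≈ 1230 m³/d

V·X = Y·Q·ΔS·θ_c gives V = 0.315 × 3650 × (1750 − 10.7) × 6.61 / 1620 = 8160 m³.
For wasting at MLVSS concentration, Q_w = V/θ_c = 8160/6.61 = 1234 m³/d.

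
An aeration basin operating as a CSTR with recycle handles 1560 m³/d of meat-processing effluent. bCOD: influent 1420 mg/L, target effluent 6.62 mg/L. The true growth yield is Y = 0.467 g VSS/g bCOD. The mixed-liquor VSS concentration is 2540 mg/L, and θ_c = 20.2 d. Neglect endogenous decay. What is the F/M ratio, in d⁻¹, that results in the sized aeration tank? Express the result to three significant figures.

With k_d = 0 the design equation reduces to V = Y Q (S₀−S) θ_c / X = 0.467 × 1560 × (1420 − 6.62) × 20.2 / 2540 = 8189 m³.
F/M = applied load / biomass = Q·S₀/(V·X) = 1560 × 1420 / (8189 × 2540) = 0.1065 d⁻¹.

F/M ≈ 0.107 d⁻¹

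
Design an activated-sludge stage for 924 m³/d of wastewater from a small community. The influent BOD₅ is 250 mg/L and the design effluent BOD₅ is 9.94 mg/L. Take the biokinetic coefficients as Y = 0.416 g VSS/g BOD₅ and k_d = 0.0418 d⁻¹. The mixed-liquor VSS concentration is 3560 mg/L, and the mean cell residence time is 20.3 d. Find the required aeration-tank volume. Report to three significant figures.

Rearranging the biomass balance for a CMAS with decay, V = Y·Q·ΔS·θ_c / [X·(1+k_d θ_c)] = 0.416 × 924 × (250 − 9.94) × 20.3 / [3560 × (1 + 0.0418 × 20.3)] = 1.87×10^6 / 6581 = 284.6 m³.

V ≈ 285 m³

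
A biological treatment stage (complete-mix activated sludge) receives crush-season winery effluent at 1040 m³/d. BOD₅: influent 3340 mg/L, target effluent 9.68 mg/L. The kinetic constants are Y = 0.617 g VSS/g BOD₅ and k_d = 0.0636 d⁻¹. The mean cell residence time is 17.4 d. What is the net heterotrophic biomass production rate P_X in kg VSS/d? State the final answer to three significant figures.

P_X ≈ 1010 kg VSS/d

Observed yield with endogenous decay: Y_obs = Y / (1 + k_d·θ_c) = 0.617 / (1 + 0.0636 × 17.4) = 0.617 / 2.107 = 0.2929 g VSS/g BOD₅.
Mass of BOD₅ removed per day: Q(S₀ − S) = 1040 × 3330 g/m³ = 3464 kg/d.
Net biomass production P_X = Y_obs × Q·(S₀ − S) = 0.2929 × 3464 = 1014 kg VSS/d.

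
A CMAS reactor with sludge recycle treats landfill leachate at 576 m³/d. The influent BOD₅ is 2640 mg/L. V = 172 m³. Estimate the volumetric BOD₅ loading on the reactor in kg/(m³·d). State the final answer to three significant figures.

Volumetric loading L_v = Q·S₀ / V = 576 × 2640 g/m³ / 172.0 m³ = 8841 g/(m³·d) = 8.841 kg BOD₅/(m³·d).

L_v ≈ 8.84 kg BOD₅/(m³·d)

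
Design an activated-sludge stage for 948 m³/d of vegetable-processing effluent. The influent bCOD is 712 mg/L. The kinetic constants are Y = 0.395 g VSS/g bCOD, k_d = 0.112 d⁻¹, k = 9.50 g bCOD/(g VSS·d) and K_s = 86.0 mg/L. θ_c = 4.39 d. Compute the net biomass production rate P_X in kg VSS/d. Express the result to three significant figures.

P_X ≈ 177 kg VSS/d

For a completely mixed reactor with recycle the Lawrence–McCarty relation gives S = K_s·(1 + k_d·θ_c) / [θ_c·(Y·k − k_d) − 1] = 86.0 × (1 + 0.112 × 4.39) / [4.39 × (0.395 × 9.50 − 0.112) − 1] = 128.3 / 14.98 = 8.563 mg/L.
The observed yield is Y_obs = Y/(1 + k_d·θ_c) = 0.395 / (1 + 0.112 × 4.39) = 0.395 / 1.492 = 0.2648 g VSS per g bCOD removed.
ΔS = 712 − 8.56 = 703.4 mg/L, so the substrate removal rate is 948 × 703.4/1000 = 666.9 kg bCOD/d.
Biomass produced: P_X = Y_obs·Q·ΔS = 0.2648 × 666.9 ≈ 176.6 kg VSS/d.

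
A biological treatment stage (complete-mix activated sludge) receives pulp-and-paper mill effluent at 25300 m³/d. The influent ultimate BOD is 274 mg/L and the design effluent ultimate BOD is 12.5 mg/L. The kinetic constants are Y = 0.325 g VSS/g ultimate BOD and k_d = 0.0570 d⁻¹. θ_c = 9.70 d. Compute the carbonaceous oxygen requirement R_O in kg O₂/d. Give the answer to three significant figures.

R_O ≈ 4650 kg O₂/d

Y_obs = Y / (1 + k_d θ_c) = 0.325 / (1 + 0.0570 × 9.70) = 0.325 / 1.553 = 0.2093.
Mass of ultimate BOD removed per day: Q(S₀ − S) = 25300 × 261.5 g/m³ = 6616 kg/d.
P_X = Y_obs·Q·(S₀ − S) = 0.2093 × 6616 = 1385 kg VSS/d.
R_O = Q·(S₀ − S) − 1.42·P_X = 6616 − 1.42 × 1385 = 4650 kg O₂/d.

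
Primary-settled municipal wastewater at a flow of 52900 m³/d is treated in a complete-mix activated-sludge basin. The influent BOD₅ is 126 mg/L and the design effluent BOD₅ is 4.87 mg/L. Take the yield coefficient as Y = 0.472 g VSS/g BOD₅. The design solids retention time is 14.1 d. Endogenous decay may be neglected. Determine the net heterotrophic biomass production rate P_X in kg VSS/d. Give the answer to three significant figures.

No decay correction is needed, so Y_obs = Y = 0.472.
Mass of BOD₅ removed per day: Q(S₀ − S) = 52900 × 121.1 g/m³ = 6408 kg/d.
Net biomass production P_X = Y_obs × Q·(S₀ − S) = 0.4720 × 6408 = 3024 kg VSS/d.

P_X ≈ 3020 kg VSS/d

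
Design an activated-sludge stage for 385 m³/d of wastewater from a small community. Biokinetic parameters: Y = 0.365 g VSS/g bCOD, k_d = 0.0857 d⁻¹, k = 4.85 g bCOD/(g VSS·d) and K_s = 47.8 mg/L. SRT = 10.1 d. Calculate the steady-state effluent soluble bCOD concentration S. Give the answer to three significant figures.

S ≈ 5.57 mg/L

For a completely mixed reactor with recycle the Lawrence–McCarty relation gives S = K_s·(1 + k_d·θ_c) / [θ_c·(Y·k − k_d) − 1] = 47.8 × (1 + 0.0857 × 10.1) / [10.1 × (0.365 × 4.85 − 0.0857) − 1] = 89.17 / 16.01 = 5.569 mg/L.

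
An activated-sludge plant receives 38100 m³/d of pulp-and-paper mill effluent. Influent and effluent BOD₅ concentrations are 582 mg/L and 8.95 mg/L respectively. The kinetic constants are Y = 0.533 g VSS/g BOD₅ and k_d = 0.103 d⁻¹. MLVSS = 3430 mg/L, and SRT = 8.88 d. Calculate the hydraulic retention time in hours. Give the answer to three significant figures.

From the SRT design equation V = Y Q (S₀−S) θ_c / [X (1 + k_d θ_c)] = 0.533 × 38100 × (582 − 8.95) × 8.88 / [3430 × (1 + 0.103 × 8.88)] = 1.03×10^8 / 6567 = 15735 m³.
HRT = V/Q = 15735 m³ / 38100 m³·d⁻¹ = 0.4130 d × 24 = 9.912 h.

τ ≈ 9.91 h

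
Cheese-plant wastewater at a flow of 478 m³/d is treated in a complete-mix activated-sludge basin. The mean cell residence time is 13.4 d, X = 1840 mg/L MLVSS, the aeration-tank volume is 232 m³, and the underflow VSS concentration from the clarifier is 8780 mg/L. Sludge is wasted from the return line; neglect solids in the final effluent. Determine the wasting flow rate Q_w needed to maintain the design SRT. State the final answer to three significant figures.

Q_w = (V·X)/(θ_c X_r) = 232.0 × 1840 / (13.4 × 8780) = 3.628 m³/d.

Q_w ≈ 3.63 m³/d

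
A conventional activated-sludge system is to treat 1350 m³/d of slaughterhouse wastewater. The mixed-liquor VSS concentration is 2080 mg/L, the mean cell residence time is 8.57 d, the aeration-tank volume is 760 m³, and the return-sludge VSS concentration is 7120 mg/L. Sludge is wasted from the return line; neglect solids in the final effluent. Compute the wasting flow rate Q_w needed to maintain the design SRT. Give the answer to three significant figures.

Q_w ≈ 25.9 m³/d

Wasting from the return line (neglecting effluent solids): Q_w = V·X / (θ_c·X_r) = 760.0 × 2080 / (8.57 × 7120) = 25.91 m³/d.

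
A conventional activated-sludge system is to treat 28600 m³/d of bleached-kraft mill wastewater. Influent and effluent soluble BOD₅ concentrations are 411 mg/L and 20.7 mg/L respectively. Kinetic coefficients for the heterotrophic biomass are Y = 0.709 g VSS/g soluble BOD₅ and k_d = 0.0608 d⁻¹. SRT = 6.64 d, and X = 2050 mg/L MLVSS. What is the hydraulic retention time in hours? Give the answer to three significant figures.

Steady-state biomass mass balance: V·X·(1 + k_d·θ_c) = Y·Q·(S₀ − S)·θ_c, so V = 0.709 × 28600 × (411 − 20.7) × 6.64 / [2050 × (1 + 0.0608 × 6.64)] = 5.26×10^7 / 2878 = 18262 m³.
τ = V/Q = 18262/28600 = 0.6385 d, or 15.32 h.

τ ≈ 15.3 h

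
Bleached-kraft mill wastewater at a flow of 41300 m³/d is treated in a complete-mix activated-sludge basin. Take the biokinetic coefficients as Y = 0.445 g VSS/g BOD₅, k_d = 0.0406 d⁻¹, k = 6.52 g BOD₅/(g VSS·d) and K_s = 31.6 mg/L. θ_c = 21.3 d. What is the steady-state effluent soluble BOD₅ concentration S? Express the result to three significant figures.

For a completely mixed reactor with recycle the Lawrence–McCarty relation gives S = K_s·(1 + k_d·θ_c) / [θ_c·(Y·k − k_d) − 1] = 31.6 × (1 + 0.0406 × 21.3) / [21.3 × (0.445 × 6.52 − 0.0406) − 1] = 58.93 / 59.94 = 0.9832 mg/L.

S ≈ 0.983 mg/L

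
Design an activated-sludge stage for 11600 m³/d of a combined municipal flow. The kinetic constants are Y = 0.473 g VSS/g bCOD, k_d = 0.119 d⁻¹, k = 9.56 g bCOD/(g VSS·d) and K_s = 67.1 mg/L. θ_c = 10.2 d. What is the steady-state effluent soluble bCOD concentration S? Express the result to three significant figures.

Effluent substrate depends only on kinetics and SRT: S = K_s(1 + k_d θ_c) / [θ_c(Yk − k_d) − 1] = 67.1 × (1 + 0.119 × 10.2) / [10.2 × (0.473 × 9.56 − 0.119) − 1] = 148.5 / 43.91 = 3.383 mg/L.

S ≈ 3.38 mg/L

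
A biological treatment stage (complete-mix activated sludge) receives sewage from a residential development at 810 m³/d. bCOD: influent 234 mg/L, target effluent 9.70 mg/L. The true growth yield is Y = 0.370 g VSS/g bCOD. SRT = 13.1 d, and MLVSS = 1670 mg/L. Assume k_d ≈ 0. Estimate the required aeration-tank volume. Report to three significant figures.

V·X = Y·Q·ΔS·θ_c gives V = 0.370 × 810 × (234 − 9.70) × 13.1 / 1670 = 527.3 m³.

V ≈ 527 m³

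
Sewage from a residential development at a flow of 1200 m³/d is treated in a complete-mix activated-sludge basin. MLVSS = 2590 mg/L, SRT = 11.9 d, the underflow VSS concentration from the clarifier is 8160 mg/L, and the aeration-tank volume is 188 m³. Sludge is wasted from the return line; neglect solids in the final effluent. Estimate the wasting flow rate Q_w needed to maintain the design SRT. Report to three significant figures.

Q_w = (V·X)/(θ_c X_r) = 188.0 × 2590 / (11.9 × 8160) = 5.014 m³/d.

Q_w ≈ 5.01 m³/d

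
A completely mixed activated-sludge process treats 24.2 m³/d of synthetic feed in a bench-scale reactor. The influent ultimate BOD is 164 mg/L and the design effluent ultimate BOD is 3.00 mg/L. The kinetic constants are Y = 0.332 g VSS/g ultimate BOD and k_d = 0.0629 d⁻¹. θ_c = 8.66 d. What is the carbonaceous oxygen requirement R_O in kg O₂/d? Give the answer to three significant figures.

Observed yield with endogenous decay: Y_obs = Y / (1 + k_d·θ_c) = 0.332 / (1 + 0.0629 × 8.66) = 0.332 / 1.545 = 0.2149 g VSS/g ultimate BOD.
Q·(S₀ − S) = 24.2 × (164 − 3.00) × 10⁻³ = 3.896 kg/d removed.
P_X = Y_obs·Q·(S₀ − S) = 0.2149 × 3.896 = 0.8374 kg VSS/d.
Carbonaceous O₂ demand = substrate oxidised − cell-mass equivalent = 3.896 − 1.42 × 0.8374 = 2.707 kg O₂/d.

R_O ≈ 2.71 kg O₂/d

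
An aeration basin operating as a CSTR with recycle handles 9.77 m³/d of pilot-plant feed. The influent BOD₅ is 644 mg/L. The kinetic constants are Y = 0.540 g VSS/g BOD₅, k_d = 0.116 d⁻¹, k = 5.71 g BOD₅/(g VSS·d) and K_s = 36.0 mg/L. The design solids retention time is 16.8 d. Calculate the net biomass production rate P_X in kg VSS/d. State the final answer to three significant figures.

For a completely mixed reactor with recycle the Lawrence–McCarty relation gives S = K_s·(1 + k_d·θ_c) / [θ_c·(Y·k − k_d) − 1] = 36.0 × (1 + 0.116 × 16.8) / [16.8 × (0.540 × 5.71 − 0.116) − 1] = 106.2 / 48.85 = 2.173 mg/L.
Observed yield with endogenous decay: Y_obs = Y / (1 + k_d·θ_c) = 0.540 / (1 + 0.116 × 16.8) = 0.540 / 2.949 = 0.1831 g VSS/g BOD₅.
Q·(S₀ − S) = 9.77 × (644 − 2.17) × 10⁻³ = 6.271 kg/d removed.
P_X = Y_obs · Q(S₀ − S) = 0.1831 × 6.271 = 1.148 kg VSS/d.

P_X ≈ 1.15 kg VSS/d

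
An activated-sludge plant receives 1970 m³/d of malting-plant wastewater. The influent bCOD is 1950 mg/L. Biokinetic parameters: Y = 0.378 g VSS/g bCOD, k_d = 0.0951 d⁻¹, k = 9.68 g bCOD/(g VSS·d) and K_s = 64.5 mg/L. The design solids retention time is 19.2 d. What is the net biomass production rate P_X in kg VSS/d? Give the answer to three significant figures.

P_X ≈ 513 kg VSS/d

For a completely mixed reactor with recycle the Lawrence–McCarty relation gives S = K_s·(1 + k_d·θ_c) / [θ_c·(Y·k − k_d) − 1] = 64.5 × (1 + 0.0951 × 19.2) / [19.2 × (0.378 × 9.68 − 0.0951) − 1] = 182.3 / 67.43 = 2.703 mg/L.
Correct the yield for decay: Y_obs = Y/(1 + k_d θ_c) = 0.378 / (1 + 0.0951 × 19.2) = 0.378 / 2.826 = 0.1338.
Substrate removed = Q·(S₀ − S) = 1970 m³/d × (1950 − 2.70) g/m³ = 3.84×10^6 g/d = 3836 kg/d.
Net biomass production P_X = Y_obs × Q·(S₀ − S) = 0.1338 × 3836 = 513.1 kg VSS/d.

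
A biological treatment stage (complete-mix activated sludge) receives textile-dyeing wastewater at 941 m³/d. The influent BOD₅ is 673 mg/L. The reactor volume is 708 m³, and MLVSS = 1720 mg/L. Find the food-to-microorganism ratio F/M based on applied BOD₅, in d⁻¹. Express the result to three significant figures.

F/M = applied load / biomass = Q·S₀/(V·X) = 941 × 673 / (708.0 × 1720) = 0.5200 d⁻¹.

F/M ≈ 0.520 d⁻¹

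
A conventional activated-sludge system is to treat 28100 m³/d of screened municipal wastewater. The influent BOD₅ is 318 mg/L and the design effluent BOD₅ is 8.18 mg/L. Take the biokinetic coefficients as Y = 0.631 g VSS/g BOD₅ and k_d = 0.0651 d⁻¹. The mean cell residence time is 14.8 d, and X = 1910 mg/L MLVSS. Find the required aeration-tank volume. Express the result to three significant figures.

From the SRT design equation V = Y Q (S₀−S) θ_c / [X (1 + k_d θ_c)] = 0.631 × 28100 × (318 − 8.18) × 14.8 / [1910 × (1 + 0.0651 × 14.8)] = 8.13×10^7 / 3750 = 21679 m³.

V ≈ 21700 m³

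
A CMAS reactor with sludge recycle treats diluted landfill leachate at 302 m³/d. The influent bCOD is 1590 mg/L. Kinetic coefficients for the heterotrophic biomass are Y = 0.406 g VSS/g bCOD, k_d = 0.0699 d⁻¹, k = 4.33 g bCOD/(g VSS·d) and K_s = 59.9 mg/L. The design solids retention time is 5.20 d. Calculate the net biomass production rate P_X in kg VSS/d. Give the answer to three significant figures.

From the Monod/SRT balance for a CMAS, S = K_s·(1+k_d θ_c)/[θ_c·(Y k − k_d) − 1] = 59.9 × (1 + 0.0699 × 5.20) / [5.20 × (0.406 × 4.33 − 0.0699) − 1] = 81.67 / 7.778 = 10.50 mg/L.
The observed yield is Y_obs = Y/(1 + k_d·θ_c) = 0.406 / (1 + 0.0699 × 5.20) = 0.406 / 1.363 = 0.2978 g VSS per g bCOD removed.
Mass of bCOD removed per day: Q(S₀ − S) = 302 × 1580 g/m³ = 477.0 kg/d.
P_X = Y_obs · Q(S₀ − S) = 0.2978 × 477.0 = 142.0 kg VSS/d.

P_X ≈ 142 kg VSS/d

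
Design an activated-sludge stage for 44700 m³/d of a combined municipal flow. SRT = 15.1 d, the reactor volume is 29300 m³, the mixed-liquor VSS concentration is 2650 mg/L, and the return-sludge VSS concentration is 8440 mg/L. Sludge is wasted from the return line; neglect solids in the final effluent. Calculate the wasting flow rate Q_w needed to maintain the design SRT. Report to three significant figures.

Q_w ≈ 609 m³/d

Wasting from the return line (neglecting effluent solids): Q_w = V·X / (θ_c·X_r) = 29300 × 2650 / (15.1 × 8440) = 609.2 m³/d.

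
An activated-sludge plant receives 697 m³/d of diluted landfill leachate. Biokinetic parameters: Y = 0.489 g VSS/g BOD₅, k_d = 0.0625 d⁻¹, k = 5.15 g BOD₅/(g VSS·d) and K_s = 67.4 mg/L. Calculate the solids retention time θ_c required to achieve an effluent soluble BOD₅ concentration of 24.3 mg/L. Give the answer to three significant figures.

θ_c ≈ 1.65 d

At the target effluent, Y k S/(K_s+S) = 0.489×5.15×24.3/91.70 = 0.6673 d⁻¹.
Then 1/θ_c = μ − k_d = 0.6673 − 0.0625 = 0.6048 d⁻¹, giving θ_c = 1.653 d.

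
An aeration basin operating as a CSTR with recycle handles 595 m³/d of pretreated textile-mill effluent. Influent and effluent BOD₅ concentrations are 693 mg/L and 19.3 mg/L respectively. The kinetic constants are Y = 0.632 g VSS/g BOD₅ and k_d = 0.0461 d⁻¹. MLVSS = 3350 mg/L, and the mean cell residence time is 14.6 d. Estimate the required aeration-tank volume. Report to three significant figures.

V ≈ 660 m³

Steady-state biomass mass balance: V·X·(1 + k_d·θ_c) = Y·Q·(S₀ − S)·θ_c, so V = 0.632 × 595 × (693 − 19.3) × 14.6 / [3350 × (1 + 0.0461 × 14.6)] = 3.7×10^6 / 5605 = 659.9 m³.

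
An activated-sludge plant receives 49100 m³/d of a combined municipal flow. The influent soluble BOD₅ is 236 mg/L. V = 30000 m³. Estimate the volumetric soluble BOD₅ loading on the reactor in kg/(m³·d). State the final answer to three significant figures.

Volumetric loading L_v = Q·S₀ / V = 49100 × 236 g/m³ / 30000 m³ = 386.3 g/(m³·d) = 0.3863 kg soluble BOD₅/(m³·d).

L_v ≈ 0.386 kg soluble BOD₅/(m³·d)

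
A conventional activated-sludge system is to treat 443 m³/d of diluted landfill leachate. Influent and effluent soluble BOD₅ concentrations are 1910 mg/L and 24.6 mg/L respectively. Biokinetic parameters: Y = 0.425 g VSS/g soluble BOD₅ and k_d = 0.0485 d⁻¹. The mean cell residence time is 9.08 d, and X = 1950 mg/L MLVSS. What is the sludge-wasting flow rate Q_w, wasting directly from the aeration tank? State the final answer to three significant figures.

Steady-state biomass mass balance: V·X·(1 + k_d·θ_c) = Y·Q·(S₀ − S)·θ_c, so V = 0.425 × 443 × (1910 − 24.6) × 9.08 / [1950 × (1 + 0.0485 × 9.08)] = 3.22×10^6 / 2809 = 1148 m³.
Wasting from the aeration tank: Q_w = V / θ_c = 1148 / 9.08 = 126.4 m³/d.

Q_w ≈ 126 m³/d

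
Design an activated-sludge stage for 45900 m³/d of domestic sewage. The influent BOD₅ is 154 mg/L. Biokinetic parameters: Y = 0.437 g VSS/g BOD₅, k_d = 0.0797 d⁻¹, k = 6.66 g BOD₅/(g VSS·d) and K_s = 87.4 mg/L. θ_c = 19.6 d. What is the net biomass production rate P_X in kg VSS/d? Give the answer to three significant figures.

Effluent substrate depends only on kinetics and SRT: S = K_s(1 + k_d θ_c) / [θ_c(Yk − k_d) − 1] = 87.4 × (1 + 0.0797 × 19.6) / [19.6 × (0.437 × 6.66 − 0.0797) − 1] = 223.9 / 54.48 = 4.110 mg/L.
Observed yield with endogenous decay: Y_obs = Y / (1 + k_d·θ_c) = 0.437 / (1 + 0.0797 × 19.6) = 0.437 / 2.562 = 0.1706 g VSS/g BOD₅.
Q·(S₀ − S) = 45900 × (154 − 4.11) × 10⁻³ = 6880 kg/d removed.
P_X = Y_obs · Q(S₀ − S) = 0.1706 × 6880 = 1173 kg VSS/d.

P_X ≈ 1170 kg VSS/d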